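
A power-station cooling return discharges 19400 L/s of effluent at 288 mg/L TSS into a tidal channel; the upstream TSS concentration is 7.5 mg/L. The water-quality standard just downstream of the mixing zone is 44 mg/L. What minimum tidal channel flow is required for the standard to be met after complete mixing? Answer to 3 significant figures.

130000 L/s

Set C_mix = 44: (Q·7.500 + 19400·288.0) / (Q + 19400) = 44
→ Q = 19400·(288.0 − 44)/(44 − 7.500) = 129700 L/s.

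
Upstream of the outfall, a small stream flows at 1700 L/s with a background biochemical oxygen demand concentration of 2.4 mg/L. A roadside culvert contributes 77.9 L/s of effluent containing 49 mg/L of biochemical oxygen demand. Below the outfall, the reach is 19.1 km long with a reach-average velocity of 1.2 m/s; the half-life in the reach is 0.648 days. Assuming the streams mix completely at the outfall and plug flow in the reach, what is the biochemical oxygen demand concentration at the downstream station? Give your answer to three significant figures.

3.65 mg/L

Conservation of mass: C = (1700·2.400 + 77.90·49.00) / 1778 = 7897/1778 = 4.442 mg/L.
Travel time t = 19.1·1000 / 1.2 = 15920 s = 4.421 h.
Half-life 0.648 d → k = ln 2 / 0.648 = 1.070 d⁻¹.
First-order decay: C = 4.442·exp(−k·t) = 4.442·0.8211 = 3.647 mg/L.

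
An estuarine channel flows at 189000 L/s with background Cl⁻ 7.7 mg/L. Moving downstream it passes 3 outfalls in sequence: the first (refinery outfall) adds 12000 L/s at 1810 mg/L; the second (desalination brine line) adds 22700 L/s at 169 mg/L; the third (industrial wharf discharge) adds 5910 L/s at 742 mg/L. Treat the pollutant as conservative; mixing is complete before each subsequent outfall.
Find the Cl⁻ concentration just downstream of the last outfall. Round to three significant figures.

137 mg/L

After outfall 1: Q = 189000 + 12000 = 201000 L/s; C = (189000·7.700 + 12000·1810)/201000 = 115.3 mg/L.
After outfall 2: Q = 201000 + 22700 = 223700 L/s; C = (201000·115.3 + 22700·169.0)/223700 = 120.7 mg/L.
After outfall 3: Q = 223700 + 5910 = 229600 L/s; C = (223700·120.7 + 5910·742.0)/229600 = 136.7 mg/L.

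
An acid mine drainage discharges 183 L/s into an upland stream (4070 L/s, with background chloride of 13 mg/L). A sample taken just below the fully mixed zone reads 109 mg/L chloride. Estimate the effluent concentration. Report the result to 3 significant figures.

2240 mg/L

Mass balance: 4070·13.00 + 183.0·Cₑ = 4253·109.0
→ Cₑ = (4253·109.0 − 4070·13.00) / 183.0 = 2244 mg/L.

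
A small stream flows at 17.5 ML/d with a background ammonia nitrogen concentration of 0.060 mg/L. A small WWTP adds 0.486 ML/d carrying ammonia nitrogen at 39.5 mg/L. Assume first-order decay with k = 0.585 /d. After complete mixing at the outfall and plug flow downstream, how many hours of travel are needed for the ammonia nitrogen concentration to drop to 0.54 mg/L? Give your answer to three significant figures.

30.1 h

Flow-weighted average: C = (17.50·0.06000 + 0.4860·39.50) / 17.99 = 20.25/17.99 = 1.126 mg/L.
1.126·exp(−k·t) = 0.54 → t = ln(1.126/0.54)/k = 108500 s = 30.14 h.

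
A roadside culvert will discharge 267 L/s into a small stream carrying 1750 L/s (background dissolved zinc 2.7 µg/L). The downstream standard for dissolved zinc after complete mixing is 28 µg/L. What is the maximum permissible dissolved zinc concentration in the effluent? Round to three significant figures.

194 µg/L

At the limit, (Qr·Cr + Qe·Cₑ)/(Qr + Qe) = 28:
Cₑ = (2017·28 − 1750·2.700) / 267.0 = 193.8 µg/L.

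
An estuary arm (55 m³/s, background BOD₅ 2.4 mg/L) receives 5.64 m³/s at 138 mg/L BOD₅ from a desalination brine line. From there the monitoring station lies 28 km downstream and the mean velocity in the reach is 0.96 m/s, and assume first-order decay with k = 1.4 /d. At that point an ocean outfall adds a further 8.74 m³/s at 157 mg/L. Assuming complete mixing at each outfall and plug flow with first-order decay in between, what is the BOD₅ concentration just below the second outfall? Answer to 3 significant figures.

Conservation of mass: C = (55.00·2.400 + 5.640·138.0) / 60.64 = 910.3/60.64 = 15.01 mg/L; combined flow 60.64 m³/s.
Travel time t = 28·1000 / 0.96 = 29170 s = 8.102 h.
First-order decay: C = 15.01·exp(−k·t) = 15.01·0.6234 = 9.358 mg/L.
At the second outfall, C = (60.64·9.358 + 8.740·157.0) / (60.64 + 8.740) = 27.96 mg/L.

28.0 mg/L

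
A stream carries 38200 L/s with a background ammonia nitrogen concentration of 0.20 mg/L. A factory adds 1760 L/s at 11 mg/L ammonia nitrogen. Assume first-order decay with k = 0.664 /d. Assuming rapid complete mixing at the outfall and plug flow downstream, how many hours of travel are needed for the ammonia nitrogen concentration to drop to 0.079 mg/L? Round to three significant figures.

Mass balance: C = (38200·0.2000 + 1760·11.00) / 39960 = 27000/39960 = 0.6757 mg/L.
0.6757·exp(−k·t) = 0.079 → t = ln(0.6757/0.079)/k = 279300 s = 77.58 h.

77.6 h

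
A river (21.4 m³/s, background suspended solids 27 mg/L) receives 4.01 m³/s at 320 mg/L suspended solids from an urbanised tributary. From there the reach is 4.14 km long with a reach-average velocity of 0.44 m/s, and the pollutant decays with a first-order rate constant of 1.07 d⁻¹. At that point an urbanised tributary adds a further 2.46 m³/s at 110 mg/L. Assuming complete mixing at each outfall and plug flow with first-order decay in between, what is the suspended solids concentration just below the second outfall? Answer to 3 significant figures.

Mass balance: C = (21.40·27.00 + 4.010·320.0) / 25.41 = 1861/25.41 = 73.24 mg/L; combined flow 25.41 m³/s.
Travel time t = 4.14·1000 / 0.44 = 9409 s = 2.614 h.
Applying C = C₀e^(−kt): 73.24 × 0.8900 = 65.18 mg/L.
At the second outfall, C = (25.41·65.18 + 2.460·110.0) / (25.41 + 2.460) = 69.14 mg/L.

69.1 mg/L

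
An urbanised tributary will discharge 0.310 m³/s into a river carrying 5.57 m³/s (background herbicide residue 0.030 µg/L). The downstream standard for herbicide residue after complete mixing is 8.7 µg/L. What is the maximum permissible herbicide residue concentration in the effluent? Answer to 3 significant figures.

At the limit, (Qr·Cr + Qe·Cₑ)/(Qr + Qe) = 8.7:
Cₑ = (5.880·8.7 − 5.570·0.03000) / 0.3100 = 164.5 µg/L.

164 µg/L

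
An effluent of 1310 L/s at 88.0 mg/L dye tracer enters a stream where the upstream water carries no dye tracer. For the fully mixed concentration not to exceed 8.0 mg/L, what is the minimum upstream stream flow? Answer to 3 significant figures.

13100 L/s

Set C_mix = 8.0: (Q·0 + 1310·88.00) / (Q + 1310) = 8.0
→ Q = 1310·(88.00 − 8.0)/(8.0 − 0) = 13100 L/s.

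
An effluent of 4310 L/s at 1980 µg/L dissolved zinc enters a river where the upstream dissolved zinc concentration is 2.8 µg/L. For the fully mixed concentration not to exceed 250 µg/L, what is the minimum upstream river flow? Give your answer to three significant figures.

30200 L/s

Set C_mix = 250: (Q·2.800 + 4310·1980) / (Q + 4310) = 250
→ Q = 4310·(1980 − 250)/(250 − 2.800) = 30160 L/s.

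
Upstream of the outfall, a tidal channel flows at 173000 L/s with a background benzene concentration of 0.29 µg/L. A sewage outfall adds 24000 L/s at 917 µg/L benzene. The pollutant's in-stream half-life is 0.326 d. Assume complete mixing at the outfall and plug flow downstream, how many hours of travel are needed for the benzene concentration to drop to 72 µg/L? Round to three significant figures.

Conservation of mass: C = (173000·0.2900 + 24000·917.0) / 197000 = 22060000/197000 = 112.0 µg/L.
Half-life 0.326 d → k = ln 2 / 0.326 = 2.126 d⁻¹.
112.0·exp(−k·t) = 72 → t = ln(112.0/72)/k = 17940 s = 4.984 h.

4.98 h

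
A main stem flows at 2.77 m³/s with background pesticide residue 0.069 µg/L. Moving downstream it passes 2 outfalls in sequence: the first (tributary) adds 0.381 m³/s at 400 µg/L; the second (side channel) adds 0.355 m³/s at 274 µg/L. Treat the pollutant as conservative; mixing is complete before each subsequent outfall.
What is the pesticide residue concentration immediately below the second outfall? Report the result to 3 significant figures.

Below outfall 1: Q → 3.151 m³/s, C = (2.770·0.06900 + 0.3810·400.0)/3.151 = 48.43 µg/L.
Below outfall 2: Q → 3.506 m³/s, C = (3.151·48.43 + 0.3550·274.0)/3.506 = 71.27 µg/L.

71.3 µg/L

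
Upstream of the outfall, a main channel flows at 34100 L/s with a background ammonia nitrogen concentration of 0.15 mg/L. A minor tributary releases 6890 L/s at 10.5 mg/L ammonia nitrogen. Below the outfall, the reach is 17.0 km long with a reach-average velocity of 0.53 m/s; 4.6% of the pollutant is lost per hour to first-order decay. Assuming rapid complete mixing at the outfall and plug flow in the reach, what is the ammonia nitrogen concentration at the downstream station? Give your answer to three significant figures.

Conservation of mass: C = (34100·0.1500 + 6890·10.50) / 40990 = 77460/40990 = 1.890 mg/L.
Travel time t = 17.0·1000 / 0.53 = 32080 s = 8.910 h.
4.6%/h lost → k = −ln(1 − 0.046) = 0.04709 h⁻¹.
First-order decay: C = 1.890·exp(−k·t) = 1.890·0.6573 = 1.242 mg/L.

1.24 mg/L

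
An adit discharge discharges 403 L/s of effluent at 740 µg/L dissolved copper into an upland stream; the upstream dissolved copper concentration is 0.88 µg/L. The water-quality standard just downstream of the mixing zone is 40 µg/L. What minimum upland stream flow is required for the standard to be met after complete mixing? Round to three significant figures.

7210 L/s

Set C_mix = 40: (Q·0.8800 + 403.0·740.0) / (Q + 403.0) = 40
→ Q = 403.0·(740.0 − 40)/(40 − 0.8800) = 7211 L/s.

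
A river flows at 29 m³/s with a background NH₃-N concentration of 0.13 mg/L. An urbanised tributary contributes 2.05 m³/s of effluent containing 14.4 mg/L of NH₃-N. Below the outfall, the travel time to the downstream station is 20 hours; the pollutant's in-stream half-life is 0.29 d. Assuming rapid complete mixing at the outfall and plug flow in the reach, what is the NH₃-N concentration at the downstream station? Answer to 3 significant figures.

After mixing, C = (29.00·0.1300 + 2.050·14.40) / 31.05 = 33.29/31.05 = 1.072 mg/L.
Half-life 0.29 d → k = ln 2 / 0.29 = 2.390 d⁻¹.
Applying C = C₀e^(−kt): 1.072 × 0.1364 = 0.1463 mg/L.

0.146 mg/L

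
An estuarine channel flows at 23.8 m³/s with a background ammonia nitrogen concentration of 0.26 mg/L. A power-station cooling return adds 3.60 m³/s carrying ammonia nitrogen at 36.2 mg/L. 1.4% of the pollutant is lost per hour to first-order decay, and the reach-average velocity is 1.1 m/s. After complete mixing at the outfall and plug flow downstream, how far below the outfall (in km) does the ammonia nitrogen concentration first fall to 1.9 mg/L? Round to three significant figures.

Mass balance: C = (23.80·0.2600 + 3.600·36.20) / 27.40 = 136.5/27.40 = 4.982 mg/L.
1.4%/h lost → k = −ln(1 − 0.014) = 0.01410 h⁻¹.
Set 4.982·exp(−k·t) = 1.9 → t = ln(4.982/1.9)/k = 246100 s = 68.37 h.
Distance = v·t = 1.1·246100 = 270800 m = 270.8 km.

271 km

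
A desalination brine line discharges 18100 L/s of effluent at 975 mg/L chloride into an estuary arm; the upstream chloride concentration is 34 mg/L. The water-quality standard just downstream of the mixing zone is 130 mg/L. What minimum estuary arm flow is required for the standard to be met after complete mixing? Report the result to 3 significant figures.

Set C_mix = 130: (Q·34.00 + 18100·975.0) / (Q + 18100) = 130
→ Q = 18100·(975.0 − 130)/(130 − 34.00) = 159300 L/s.

159000 L/s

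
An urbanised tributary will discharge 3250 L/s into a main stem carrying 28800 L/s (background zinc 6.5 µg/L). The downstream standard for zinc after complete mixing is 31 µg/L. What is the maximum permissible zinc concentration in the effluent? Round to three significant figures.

At the limit, (Qr·Cr + Qe·Cₑ)/(Qr + Qe) = 31:
Cₑ = (32050·31 − 28800·6.500) / 3250 = 248.1 µg/L.

248 µg/L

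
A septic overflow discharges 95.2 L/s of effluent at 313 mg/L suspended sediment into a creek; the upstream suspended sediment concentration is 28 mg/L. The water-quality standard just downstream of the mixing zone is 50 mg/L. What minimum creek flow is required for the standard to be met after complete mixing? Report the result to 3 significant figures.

Set C_mix = 50: (Q·28.00 + 95.20·313.0) / (Q + 95.20) = 50
→ Q = 95.20·(313.0 − 50)/(50 − 28.00) = 1138 L/s.

1140 L/s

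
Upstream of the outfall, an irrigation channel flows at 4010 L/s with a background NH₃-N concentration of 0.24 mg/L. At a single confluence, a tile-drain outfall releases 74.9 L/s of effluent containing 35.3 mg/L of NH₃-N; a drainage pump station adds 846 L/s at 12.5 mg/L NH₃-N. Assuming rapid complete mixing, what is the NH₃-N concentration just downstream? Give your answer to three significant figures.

After mixing, C = (4010·0.2400 + 74.90·35.30 + 846.0·12.50) / 4931 = 14180/4931 = 2.876 mg/L.

2.88 mg/L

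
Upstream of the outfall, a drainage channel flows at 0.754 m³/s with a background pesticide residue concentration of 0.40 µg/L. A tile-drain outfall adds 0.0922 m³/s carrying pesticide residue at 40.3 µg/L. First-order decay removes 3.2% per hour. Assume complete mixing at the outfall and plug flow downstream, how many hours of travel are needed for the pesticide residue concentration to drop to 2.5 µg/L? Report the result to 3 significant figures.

Conservation of mass: C = (0.7540·0.4000 + 0.09220·40.30) / 0.8462 = 4.017/0.8462 = 4.747 µg/L.
3.2%/h lost → k = −ln(1 − 0.032) = 0.03252 h⁻¹.
4.747·exp(−k·t) = 2.5 → t = ln(4.747/2.5)/k = 70990 s = 19.72 h.

19.7 h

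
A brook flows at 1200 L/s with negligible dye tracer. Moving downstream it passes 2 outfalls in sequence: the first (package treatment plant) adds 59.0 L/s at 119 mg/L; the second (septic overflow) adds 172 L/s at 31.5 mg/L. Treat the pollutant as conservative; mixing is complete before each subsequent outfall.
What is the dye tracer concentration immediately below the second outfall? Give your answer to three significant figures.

Below outfall 1: Q → 1259 L/s, C = (1200·0 + 59.00·119.0)/1259 = 5.577 mg/L.
Below outfall 2: Q → 1431 L/s, C = (1259·5.577 + 172.0·31.50)/1431 = 8.693 mg/L.

8.69 mg/L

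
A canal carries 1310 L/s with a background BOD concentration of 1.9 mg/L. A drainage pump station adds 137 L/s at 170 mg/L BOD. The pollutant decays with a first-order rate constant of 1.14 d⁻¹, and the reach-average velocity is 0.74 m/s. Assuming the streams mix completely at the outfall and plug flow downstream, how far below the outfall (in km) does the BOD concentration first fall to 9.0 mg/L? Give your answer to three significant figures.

Mixed concentration C = ΣQC/ΣQ = (1310·1.900 + 137.0·170.0) / 1447 = 25780/1447 = 17.82 mg/L.
Set 17.82·exp(−k·t) = 9.0 → t = ln(17.82/9.0)/k = 51750 s = 14.38 h.
Distance = v·t = 0.74·51750 = 38300 m = 38.30 km.

38.3 km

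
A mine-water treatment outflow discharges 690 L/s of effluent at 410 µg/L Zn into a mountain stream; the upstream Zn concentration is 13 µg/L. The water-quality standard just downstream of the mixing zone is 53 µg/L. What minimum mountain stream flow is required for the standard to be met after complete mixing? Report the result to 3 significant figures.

Set C_mix = 53: (Q·13.00 + 690.0·410.0) / (Q + 690.0) = 53
→ Q = 690.0·(410.0 − 53)/(53 − 13.00) = 6158 L/s.

6160 L/s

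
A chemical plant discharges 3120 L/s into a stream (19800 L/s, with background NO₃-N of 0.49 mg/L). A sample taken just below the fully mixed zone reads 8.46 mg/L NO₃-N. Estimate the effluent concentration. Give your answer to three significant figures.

59.0 mg/L

Mass balance: 19800·0.4900 + 3120·Cₑ = 22920·8.460
→ Cₑ = (22920·8.460 − 19800·0.4900) / 3120 = 59.04 mg/L.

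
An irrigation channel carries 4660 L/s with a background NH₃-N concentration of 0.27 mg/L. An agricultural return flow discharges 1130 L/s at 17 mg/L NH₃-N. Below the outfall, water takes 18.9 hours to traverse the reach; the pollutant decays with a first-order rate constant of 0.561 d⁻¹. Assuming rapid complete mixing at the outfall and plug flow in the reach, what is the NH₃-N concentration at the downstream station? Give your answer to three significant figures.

Mass balance: C = (4660·0.2700 + 1130·17.00) / 5790 = 20470/5790 = 3.535 mg/L.
Decay over the reach: 3.535·exp(−kt) = 3.535·0.6429 = 2.273 mg/L.

2.27 mg/L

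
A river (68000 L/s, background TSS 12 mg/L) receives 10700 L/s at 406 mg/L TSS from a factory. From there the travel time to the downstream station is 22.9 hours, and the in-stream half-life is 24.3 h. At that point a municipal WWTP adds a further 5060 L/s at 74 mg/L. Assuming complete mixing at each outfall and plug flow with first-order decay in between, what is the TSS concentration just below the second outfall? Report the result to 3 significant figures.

Conservation of mass: C = (68000·12.00 + 10700·406.0) / 78700 = 5160000/78700 = 65.57 mg/L; combined flow 78700 L/s.
Half-life 24.3 h → k = ln 2 / 24.3 = 0.02852 h⁻¹ = 0.6846 d⁻¹.
Decay over the reach: 65.57·exp(−kt) = 65.57·0.5204 = 34.12 mg/L.
Second outfall: C = (78700·34.12 + 5060·74.00)/83760 = 36.53 mg/L.

36.5 mg/L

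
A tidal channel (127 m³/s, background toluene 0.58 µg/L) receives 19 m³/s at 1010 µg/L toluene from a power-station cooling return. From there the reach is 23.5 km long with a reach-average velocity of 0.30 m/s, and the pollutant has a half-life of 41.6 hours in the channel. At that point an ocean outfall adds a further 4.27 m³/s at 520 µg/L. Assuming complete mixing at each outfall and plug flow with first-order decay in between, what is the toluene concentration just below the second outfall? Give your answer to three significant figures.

Mass balance: C = (127.0·0.5800 + 19.00·1010) / 146.0 = 19260/146.0 = 131.9 µg/L; combined flow 146.0 m³/s.
Travel time t = 23.5·1000 / 0.30 = 78330 s = 21.76 h.
Half-life 41.6 h → k = ln 2 / 41.6 = 0.01666 h⁻¹ = 0.3999 d⁻¹.
After decay, C = 131.9 × e^(−kt) = 131.9 × 0.6959 = 91.82 µg/L.
At the second outfall, C = (146.0·91.82 + 4.270·520.0) / (146.0 + 4.270) = 104.0 µg/L.

104 µg/L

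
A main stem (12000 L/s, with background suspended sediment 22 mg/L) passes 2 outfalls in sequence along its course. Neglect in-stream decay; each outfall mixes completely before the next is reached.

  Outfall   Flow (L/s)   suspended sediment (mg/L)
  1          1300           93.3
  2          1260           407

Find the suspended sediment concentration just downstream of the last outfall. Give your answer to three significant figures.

61.7 mg/L

After outfall 1: Q = 12000 + 1300 = 13300 L/s; C = (12000·22.00 + 1300·93.30)/13300 = 28.97 mg/L.
After outfall 2: Q = 13300 + 1260 = 14560 L/s; C = (13300·28.97 + 1260·407.0)/14560 = 61.68 mg/L.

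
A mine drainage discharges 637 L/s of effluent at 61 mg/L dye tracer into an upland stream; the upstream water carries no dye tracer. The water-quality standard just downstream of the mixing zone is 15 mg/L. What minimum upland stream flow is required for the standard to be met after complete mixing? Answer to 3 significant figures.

1950 L/s

Set C_mix = 15: (Q·0 + 637.0·61.00) / (Q + 637.0) = 15
→ Q = 637.0·(61.00 − 15)/(15 − 0) = 1953 L/s.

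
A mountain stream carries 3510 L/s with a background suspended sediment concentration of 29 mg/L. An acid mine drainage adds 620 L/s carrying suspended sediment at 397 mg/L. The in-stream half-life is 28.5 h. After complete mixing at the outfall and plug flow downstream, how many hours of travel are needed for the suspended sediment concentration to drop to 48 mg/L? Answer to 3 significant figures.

23.1 h

Flow-weighted average: C = (3510·29.00 + 620.0·397.0) / 4130 = 347900/4130 = 84.24 mg/L.
Half-life 28.5 h → k = ln 2 / 28.5 = 0.02432 h⁻¹ = 0.5837 d⁻¹.
84.24·exp(−k·t) = 48 → t = ln(84.24/48)/k = 83260 s = 23.13 h.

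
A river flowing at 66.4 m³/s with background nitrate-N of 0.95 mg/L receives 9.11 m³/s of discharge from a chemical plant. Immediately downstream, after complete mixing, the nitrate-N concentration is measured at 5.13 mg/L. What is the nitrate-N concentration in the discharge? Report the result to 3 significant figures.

Mass balance: 66.40·0.9500 + 9.110·Cₑ = 75.51·5.130
→ Cₑ = (75.51·5.130 − 66.40·0.9500) / 9.110 = 35.60 mg/L.

35.6 mg/L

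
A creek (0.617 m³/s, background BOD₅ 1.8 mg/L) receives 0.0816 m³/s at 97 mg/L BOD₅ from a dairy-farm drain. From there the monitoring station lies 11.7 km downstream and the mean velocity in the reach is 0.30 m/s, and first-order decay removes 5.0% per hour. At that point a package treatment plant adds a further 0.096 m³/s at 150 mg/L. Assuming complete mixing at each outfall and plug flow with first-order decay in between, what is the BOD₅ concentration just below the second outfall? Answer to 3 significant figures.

24.6 mg/L

Mixed concentration C = ΣQC/ΣQ = (0.6170·1.800 + 0.08160·97.00) / 0.6986 = 9.026/0.6986 = 12.92 mg/L; combined flow 0.6986 m³/s.
Travel time t = 11.7·1000 / 0.30 = 39000 s = 10.83 h.
5.0%/h lost → k = −ln(1 − 0.05) = 0.05129 h⁻¹.
After decay, C = 12.92 × e^(−kt) = 12.92 × 0.5737 = 7.412 mg/L.
At the second outfall, C = (0.6986·7.412 + 0.09600·150.0) / (0.6986 + 0.09600) = 24.64 mg/L.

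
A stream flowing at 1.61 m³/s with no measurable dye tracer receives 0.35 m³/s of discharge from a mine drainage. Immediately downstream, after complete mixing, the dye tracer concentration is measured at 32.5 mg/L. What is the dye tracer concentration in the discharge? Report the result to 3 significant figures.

182 mg/L

Mass balance: 1.610·0 + 0.3500·Cₑ = 1.960·32.50
→ Cₑ = (1.960·32.50 − 1.610·0) / 0.3500 = 182.0 mg/L.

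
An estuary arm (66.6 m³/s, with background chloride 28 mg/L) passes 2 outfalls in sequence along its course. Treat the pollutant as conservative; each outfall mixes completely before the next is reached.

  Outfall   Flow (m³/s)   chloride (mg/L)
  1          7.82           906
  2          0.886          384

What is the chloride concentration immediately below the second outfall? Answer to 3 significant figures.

Outfall 1: combined Q = 74.42 m³/s; C = (66.60·28.00 + 7.820·906.0)/74.42 = 120.3 mg/L.
Outfall 2: combined Q = 75.31 m³/s; C = (74.42·120.3 + 0.8860·384.0)/75.31 = 123.4 mg/L.

123 mg/L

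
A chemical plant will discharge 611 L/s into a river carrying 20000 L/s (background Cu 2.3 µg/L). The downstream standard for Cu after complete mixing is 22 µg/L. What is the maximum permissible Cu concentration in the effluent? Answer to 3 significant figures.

667 µg/L

At the limit, (Qr·Cr + Qe·Cₑ)/(Qr + Qe) = 22:
Cₑ = (20610·22 − 20000·2.300) / 611.0 = 666.8 µg/L.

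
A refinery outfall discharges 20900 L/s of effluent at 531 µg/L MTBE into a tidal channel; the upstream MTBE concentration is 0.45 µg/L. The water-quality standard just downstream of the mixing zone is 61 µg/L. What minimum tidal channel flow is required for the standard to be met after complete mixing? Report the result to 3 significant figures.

162000 L/s

Set C_mix = 61: (Q·0.4500 + 20900·531.0) / (Q + 20900) = 61
→ Q = 20900·(531.0 − 61)/(61 − 0.4500) = 162200 L/s.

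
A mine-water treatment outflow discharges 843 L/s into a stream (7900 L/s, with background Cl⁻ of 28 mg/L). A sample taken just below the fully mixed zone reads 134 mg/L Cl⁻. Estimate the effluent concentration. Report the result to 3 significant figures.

1130 mg/L

Mass balance: 7900·28.00 + 843.0·Cₑ = 8743·134.0
→ Cₑ = (8743·134.0 − 7900·28.00) / 843.0 = 1127 mg/L.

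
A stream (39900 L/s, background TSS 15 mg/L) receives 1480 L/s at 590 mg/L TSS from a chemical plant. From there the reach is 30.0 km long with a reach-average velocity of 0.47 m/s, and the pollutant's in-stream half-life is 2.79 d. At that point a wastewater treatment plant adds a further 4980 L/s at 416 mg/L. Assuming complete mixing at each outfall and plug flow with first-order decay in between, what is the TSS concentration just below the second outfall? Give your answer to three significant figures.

Flow-weighted average: C = (39900·15.00 + 1480·590.0) / 41380 = 1472000/41380 = 35.57 mg/L; combined flow 41380 L/s.
Travel time t = 30.0·1000 / 0.47 = 63830 s = 17.73 h.
Half-life 2.79 d → k = ln 2 / 2.79 = 0.2484 d⁻¹.
First-order decay: C = 35.57·exp(−k·t) = 35.57·0.8323 = 29.60 mg/L.
Second outfall: C = (41380·29.60 + 4980·416.0)/46360 = 71.11 mg/L.

71.1 mg/L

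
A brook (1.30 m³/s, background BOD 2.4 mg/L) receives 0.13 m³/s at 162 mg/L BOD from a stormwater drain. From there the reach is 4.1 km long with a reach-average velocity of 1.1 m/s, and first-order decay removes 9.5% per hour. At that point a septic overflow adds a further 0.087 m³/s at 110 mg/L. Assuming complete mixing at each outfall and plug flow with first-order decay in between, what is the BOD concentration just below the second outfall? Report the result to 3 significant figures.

Mixed concentration C = ΣQC/ΣQ = (1.300·2.400 + 0.1300·162.0) / 1.430 = 24.18/1.430 = 16.91 mg/L; combined flow 1.430 m³/s.
Travel time t = 4.1·1000 / 1.1 = 3727 s = 1.035 h.
9.5%/h lost → k = −ln(1 − 0.095) = 0.09982 h⁻¹.
Decay over the reach: 16.91·exp(−kt) = 16.91·0.9018 = 15.25 mg/L.
Second outfall: C = (1.430·15.25 + 0.08700·110.0)/1.517 = 20.68 mg/L.

20.7 mg/L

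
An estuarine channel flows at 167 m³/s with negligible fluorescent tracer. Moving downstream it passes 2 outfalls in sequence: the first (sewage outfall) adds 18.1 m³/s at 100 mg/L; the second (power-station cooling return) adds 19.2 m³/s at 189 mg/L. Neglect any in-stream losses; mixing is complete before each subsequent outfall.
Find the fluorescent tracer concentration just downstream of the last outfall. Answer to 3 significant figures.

After outfall 1: Q = 167.0 + 18.10 = 185.1 m³/s; C = (167.0·0 + 18.10·100.0)/185.1 = 9.778 mg/L.
After outfall 2: Q = 185.1 + 19.20 = 204.3 m³/s; C = (185.1·9.778 + 19.20·189.0)/204.3 = 26.62 mg/L.

26.6 mg/L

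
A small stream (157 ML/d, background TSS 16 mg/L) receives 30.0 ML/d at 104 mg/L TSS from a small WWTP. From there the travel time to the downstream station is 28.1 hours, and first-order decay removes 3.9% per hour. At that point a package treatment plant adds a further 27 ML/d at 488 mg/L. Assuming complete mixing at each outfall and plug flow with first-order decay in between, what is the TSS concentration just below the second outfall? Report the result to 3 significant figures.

70.2 mg/L

Conservation of mass: C = (157.0·16.00 + 30.00·104.0) / 187.0 = 5632/187.0 = 30.12 mg/L; combined flow 187.0 ML/d.
3.9%/h lost → k = −ln(1 − 0.039) = 0.03978 h⁻¹.
Applying C = C₀e^(−kt): 30.12 × 0.3270 = 9.848 mg/L.
At the second outfall, C = (187.0·9.848 + 27.00·488.0) / (187.0 + 27.00) = 70.18 mg/L.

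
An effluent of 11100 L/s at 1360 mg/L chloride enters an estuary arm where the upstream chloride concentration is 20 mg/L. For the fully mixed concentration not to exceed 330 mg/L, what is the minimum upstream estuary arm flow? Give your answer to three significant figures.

36900 L/s

Set C_mix = 330: (Q·20.00 + 11100·1360) / (Q + 11100) = 330
→ Q = 11100·(1360 − 330)/(330 − 20.00) = 36880 L/s.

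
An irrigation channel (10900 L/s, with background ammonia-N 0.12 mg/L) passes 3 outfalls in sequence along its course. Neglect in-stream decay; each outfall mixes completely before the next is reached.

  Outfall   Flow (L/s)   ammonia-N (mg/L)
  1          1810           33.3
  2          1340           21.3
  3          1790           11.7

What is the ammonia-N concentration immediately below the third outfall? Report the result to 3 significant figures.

7.01 mg/L

Outfall 1: combined Q = 12710 L/s; C = (10900·0.1200 + 1810·33.30)/12710 = 4.845 mg/L.
Outfall 2: combined Q = 14050 L/s; C = (12710·4.845 + 1340·21.30)/14050 = 6.414 mg/L.
Outfall 3: combined Q = 15840 L/s; C = (14050·6.414 + 1790·11.70)/15840 = 7.012 mg/L.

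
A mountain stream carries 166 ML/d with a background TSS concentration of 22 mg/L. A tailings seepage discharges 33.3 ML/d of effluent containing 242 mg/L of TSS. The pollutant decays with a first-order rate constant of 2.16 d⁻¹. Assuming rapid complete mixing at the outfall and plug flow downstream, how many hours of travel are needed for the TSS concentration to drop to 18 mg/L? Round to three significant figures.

Mixed concentration C = ΣQC/ΣQ = (166.0·22.00 + 33.30·242.0) / 199.3 = 11710/199.3 = 58.76 mg/L.
58.76·exp(−k·t) = 18 → t = ln(58.76/18)/k = 47320 s = 13.15 h.

13.1 h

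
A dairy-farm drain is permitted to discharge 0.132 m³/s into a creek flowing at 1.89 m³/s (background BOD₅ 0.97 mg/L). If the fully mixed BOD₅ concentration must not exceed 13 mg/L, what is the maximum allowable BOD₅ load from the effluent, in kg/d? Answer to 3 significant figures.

2110 kg/d

Mass balance at the limit: 1.890·0.9700 + 0.1320·Cₑ = 2.022·13 → Cₑ = 185.2 mg/L.
Load = 0.1320 m³/s × 185.2 g/m³ × 86 400 s/d = 2113 kg/d.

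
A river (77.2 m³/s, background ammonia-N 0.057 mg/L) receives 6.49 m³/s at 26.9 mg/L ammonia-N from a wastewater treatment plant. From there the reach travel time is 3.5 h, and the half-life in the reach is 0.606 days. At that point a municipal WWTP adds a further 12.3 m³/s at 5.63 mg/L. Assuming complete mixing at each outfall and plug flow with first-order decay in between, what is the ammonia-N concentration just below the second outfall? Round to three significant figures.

Mixed concentration C = ΣQC/ΣQ = (77.20·0.05700 + 6.490·26.90) / 83.69 = 179.0/83.69 = 2.139 mg/L; combined flow 83.69 m³/s.
Half-life 0.606 d → k = ln 2 / 0.606 = 1.144 d⁻¹.
First-order decay: C = 2.139·exp(−k·t) = 2.139·0.8464 = 1.810 mg/L.
At the second outfall, C = (83.69·1.810 + 12.30·5.630) / (83.69 + 12.30) = 2.300 mg/L.

2.30 mg/L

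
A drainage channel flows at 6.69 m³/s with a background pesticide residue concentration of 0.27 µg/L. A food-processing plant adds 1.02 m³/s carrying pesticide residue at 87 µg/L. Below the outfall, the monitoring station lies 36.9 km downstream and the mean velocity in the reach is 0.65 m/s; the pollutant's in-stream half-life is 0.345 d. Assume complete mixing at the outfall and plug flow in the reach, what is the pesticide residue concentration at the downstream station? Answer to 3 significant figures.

Flow-weighted average: C = (6.690·0.2700 + 1.020·87.00) / 7.710 = 90.55/7.710 = 11.74 µg/L.
Travel time t = 36.9·1000 / 0.65 = 56770 s = 15.77 h.
Half-life 0.345 d → k = ln 2 / 0.345 = 2.009 d⁻¹.
After decay, C = 11.74 × e^(−kt) = 11.74 × 0.2671 = 3.137 µg/L.

3.14 µg/L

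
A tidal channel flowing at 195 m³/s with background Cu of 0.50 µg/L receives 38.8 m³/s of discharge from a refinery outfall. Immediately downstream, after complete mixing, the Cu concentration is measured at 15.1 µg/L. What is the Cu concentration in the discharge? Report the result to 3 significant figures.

Mass balance: 195.0·0.5000 + 38.80·Cₑ = 233.8·15.10
→ Cₑ = (233.8·15.10 − 195.0·0.5000) / 38.80 = 88.48 µg/L.

88.5 µg/L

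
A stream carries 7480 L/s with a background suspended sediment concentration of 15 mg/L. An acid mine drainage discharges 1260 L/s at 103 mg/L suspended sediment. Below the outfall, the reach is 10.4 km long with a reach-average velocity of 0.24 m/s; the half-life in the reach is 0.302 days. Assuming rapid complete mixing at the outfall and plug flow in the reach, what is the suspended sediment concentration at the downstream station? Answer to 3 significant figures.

8.76 mg/L

Flow-weighted average: C = (7480·15.00 + 1260·103.0) / 8740 = 242000/8740 = 27.69 mg/L.
Travel time t = 10.4·1000 / 0.24 = 43330 s = 12.04 h.
Half-life 0.302 d → k = ln 2 / 0.302 = 2.295 d⁻¹.
Decay over the reach: 27.69·exp(−kt) = 27.69·0.3163 = 8.757 mg/L.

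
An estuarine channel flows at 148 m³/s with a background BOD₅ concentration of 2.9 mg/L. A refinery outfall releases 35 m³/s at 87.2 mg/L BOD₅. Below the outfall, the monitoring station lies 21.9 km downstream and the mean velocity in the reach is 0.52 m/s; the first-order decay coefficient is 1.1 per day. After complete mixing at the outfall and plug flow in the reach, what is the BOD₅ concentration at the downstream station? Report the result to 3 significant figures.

After mixing, C = (148.0·2.900 + 35.00·87.20) / 183.0 = 3481/183.0 = 19.02 mg/L.
Travel time t = 21.9·1000 / 0.52 = 42120 s = 11.70 h.
Decay over the reach: 19.02·exp(−kt) = 19.02·0.5850 = 11.13 mg/L.

11.1 mg/L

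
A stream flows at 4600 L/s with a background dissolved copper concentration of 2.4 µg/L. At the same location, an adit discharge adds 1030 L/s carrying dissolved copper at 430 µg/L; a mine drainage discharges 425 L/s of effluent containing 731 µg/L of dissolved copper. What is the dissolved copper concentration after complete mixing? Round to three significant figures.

126 µg/L

Conservation of mass: C = (4600·2.400 + 1030·430.0 + 425.0·731.0) / 6055 = 764600/6055 = 126.3 µg/L.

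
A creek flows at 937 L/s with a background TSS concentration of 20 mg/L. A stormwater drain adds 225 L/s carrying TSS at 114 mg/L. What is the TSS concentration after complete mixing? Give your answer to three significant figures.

Conservation of mass: C = (937.0·20.00 + 225.0·114.0) / 1162 = 44390/1162 = 38.20 mg/L.

38.2 mg/L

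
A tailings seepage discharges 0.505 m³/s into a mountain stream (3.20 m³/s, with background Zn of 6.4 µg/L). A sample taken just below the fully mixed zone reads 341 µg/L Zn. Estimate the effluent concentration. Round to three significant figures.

2460 µg/L

Mass balance: 3.200·6.400 + 0.5050·Cₑ = 3.705·341.0
→ Cₑ = (3.705·341.0 − 3.200·6.400) / 0.5050 = 2461 µg/L.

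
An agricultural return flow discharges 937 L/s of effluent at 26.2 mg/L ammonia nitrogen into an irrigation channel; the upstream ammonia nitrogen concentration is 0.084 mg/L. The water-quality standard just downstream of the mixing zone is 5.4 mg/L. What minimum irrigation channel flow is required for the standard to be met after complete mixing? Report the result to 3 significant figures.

Set C_mix = 5.4: (Q·0.08400 + 937.0·26.20) / (Q + 937.0) = 5.4
→ Q = 937.0·(26.20 − 5.4)/(5.4 − 0.08400) = 3666 L/s.

3670 L/s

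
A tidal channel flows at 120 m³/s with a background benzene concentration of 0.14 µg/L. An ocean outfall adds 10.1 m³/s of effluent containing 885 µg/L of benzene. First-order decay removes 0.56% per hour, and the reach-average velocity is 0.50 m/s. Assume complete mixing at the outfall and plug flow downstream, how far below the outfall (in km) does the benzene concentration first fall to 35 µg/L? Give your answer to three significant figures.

217 km

After mixing, C = (120.0·0.1400 + 10.10·885.0) / 130.1 = 8955/130.1 = 68.83 µg/L.
0.56%/h lost → k = −ln(1 − 0.0056) = 0.005616 h⁻¹.
Set 68.83·exp(−k·t) = 35 → t = ln(68.83/35)/k = 433600 s = 120.4 h.
Distance = v·t = 0.50·433600 = 216800 m = 216.8 km.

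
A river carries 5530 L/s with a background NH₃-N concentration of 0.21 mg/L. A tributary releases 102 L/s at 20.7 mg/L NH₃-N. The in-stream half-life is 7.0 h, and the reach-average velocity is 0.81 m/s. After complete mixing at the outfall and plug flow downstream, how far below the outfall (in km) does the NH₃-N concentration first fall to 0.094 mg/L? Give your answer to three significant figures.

53.6 km

Mass balance: C = (5530·0.2100 + 102.0·20.70) / 5632 = 3273/5632 = 0.5811 mg/L.
Half-life 7.0 h → k = ln 2 / 7.0 = 0.09902 h⁻¹ = 2.377 d⁻¹.
Set 0.5811·exp(−k·t) = 0.094 → t = ln(0.5811/0.094)/k = 66230 s = 18.40 h.
Distance = v·t = 0.81·66230 = 53640 m = 53.64 km.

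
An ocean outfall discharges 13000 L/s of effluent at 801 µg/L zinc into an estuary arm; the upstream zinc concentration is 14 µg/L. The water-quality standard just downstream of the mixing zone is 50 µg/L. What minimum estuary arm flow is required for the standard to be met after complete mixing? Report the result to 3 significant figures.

271000 L/s

Set C_mix = 50: (Q·14.00 + 13000·801.0) / (Q + 13000) = 50
→ Q = 13000·(801.0 − 50)/(50 − 14.00) = 271200 L/s.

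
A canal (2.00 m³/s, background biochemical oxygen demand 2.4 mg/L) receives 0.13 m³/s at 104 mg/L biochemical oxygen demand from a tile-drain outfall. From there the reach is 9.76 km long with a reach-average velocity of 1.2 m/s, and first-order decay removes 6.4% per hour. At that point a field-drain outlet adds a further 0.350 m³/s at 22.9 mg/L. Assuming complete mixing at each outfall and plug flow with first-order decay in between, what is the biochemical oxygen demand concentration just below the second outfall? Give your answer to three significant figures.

9.59 mg/L

After mixing, C = (2.000·2.400 + 0.1300·104.0) / 2.130 = 18.32/2.130 = 8.601 mg/L; combined flow 2.130 m³/s.
Travel time t = 9.76·1000 / 1.2 = 8133 s = 2.259 h.
6.4%/h lost → k = −ln(1 − 0.064) = 0.06614 h⁻¹.
Applying C = C₀e^(−kt): 8.601 × 0.8612 = 7.407 mg/L.
Second outfall: C = (2.130·7.407 + 0.3500·22.90)/2.480 = 9.594 mg/L.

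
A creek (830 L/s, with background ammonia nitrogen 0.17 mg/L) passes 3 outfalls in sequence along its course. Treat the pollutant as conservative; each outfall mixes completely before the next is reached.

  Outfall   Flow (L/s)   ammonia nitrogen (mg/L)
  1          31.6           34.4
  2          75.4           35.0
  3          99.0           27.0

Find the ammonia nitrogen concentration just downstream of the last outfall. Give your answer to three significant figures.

6.31 mg/L

Below outfall 1: Q → 861.6 L/s, C = (830.0·0.1700 + 31.60·34.40)/861.6 = 1.425 mg/L.
Below outfall 2: Q → 937.0 L/s, C = (861.6·1.425 + 75.40·35.00)/937.0 = 4.127 mg/L.
Below outfall 3: Q → 1036 L/s, C = (937.0·4.127 + 99.00·27.00)/1036 = 6.313 mg/L.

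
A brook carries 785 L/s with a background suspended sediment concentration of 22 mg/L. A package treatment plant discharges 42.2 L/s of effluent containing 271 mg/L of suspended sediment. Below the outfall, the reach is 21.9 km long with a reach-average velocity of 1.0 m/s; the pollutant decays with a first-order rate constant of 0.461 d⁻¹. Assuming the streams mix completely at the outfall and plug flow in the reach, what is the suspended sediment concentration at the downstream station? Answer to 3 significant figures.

Conservation of mass: C = (785.0·22.00 + 42.20·271.0) / 827.2 = 28710/827.2 = 34.70 mg/L.
Travel time t = 21.9·1000 / 1.0 = 21900 s = 6.083 h.
Applying C = C₀e^(−kt): 34.70 × 0.8897 = 30.88 mg/L.

30.9 mg/L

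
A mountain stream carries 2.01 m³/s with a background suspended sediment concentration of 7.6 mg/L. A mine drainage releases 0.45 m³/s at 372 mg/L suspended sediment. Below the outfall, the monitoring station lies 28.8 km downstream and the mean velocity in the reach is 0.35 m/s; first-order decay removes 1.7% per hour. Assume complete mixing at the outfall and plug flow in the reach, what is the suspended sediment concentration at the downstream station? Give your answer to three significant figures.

50.2 mg/L

Conservation of mass: C = (2.010·7.600 + 0.4500·372.0) / 2.460 = 182.7/2.460 = 74.26 mg/L.
Travel time t = 28.8·1000 / 0.35 = 82290 s = 22.86 h.
1.7%/h lost → k = −ln(1 − 0.017) = 0.01715 h⁻¹.
Applying C = C₀e^(−kt): 74.26 × 0.6758 = 50.18 mg/L.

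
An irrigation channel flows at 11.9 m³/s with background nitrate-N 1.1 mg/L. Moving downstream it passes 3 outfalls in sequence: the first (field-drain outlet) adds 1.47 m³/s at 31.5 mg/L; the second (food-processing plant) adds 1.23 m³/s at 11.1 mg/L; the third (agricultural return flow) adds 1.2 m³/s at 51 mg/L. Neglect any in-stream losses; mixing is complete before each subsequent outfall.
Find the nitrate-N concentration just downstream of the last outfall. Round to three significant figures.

8.50 mg/L

After outfall 1: Q = 11.90 + 1.470 = 13.37 m³/s; C = (11.90·1.100 + 1.470·31.50)/13.37 = 4.442 mg/L.
After outfall 2: Q = 13.37 + 1.230 = 14.60 m³/s; C = (13.37·4.442 + 1.230·11.10)/14.60 = 5.003 mg/L.
After outfall 3: Q = 14.60 + 1.200 = 15.80 m³/s; C = (14.60·5.003 + 1.200·51.00)/15.80 = 8.497 mg/L.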